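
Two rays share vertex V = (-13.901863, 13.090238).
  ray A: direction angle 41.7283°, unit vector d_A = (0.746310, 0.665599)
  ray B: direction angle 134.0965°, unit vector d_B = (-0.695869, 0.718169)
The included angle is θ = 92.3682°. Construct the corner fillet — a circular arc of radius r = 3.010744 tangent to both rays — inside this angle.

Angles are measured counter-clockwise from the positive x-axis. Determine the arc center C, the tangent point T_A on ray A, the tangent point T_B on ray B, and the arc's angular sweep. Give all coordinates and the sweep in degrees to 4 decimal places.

center=(-13.7499,17.2600) T_A=(-11.7459,15.0130) T_B=(-15.9121,15.1649) sweep=87.6318

bisector direction at 87.9124° = (0.036427,0.999336)
center distance |VC| = r/sin(θ/2) = 3.010744/sin(46.1841°) = 4.172501
C = V + |VC|·bis = (-13.7499,17.2600)
T_A = V + ((C−V)·d_A)·d_A = V + 2.8888·d_A = (-11.7459,15.0130)
T_B = V + ((C−V)·d_B)·d_B = V + 2.8888·d_B = (-15.9121,15.1649)
sweep = 180° − θ = 87.6318°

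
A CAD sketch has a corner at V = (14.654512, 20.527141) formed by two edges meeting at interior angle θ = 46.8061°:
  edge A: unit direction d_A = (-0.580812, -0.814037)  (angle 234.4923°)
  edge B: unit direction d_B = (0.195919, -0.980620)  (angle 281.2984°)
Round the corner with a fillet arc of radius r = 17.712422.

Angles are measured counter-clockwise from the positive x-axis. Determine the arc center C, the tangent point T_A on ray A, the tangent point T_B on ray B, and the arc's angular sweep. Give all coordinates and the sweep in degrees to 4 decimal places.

bisector direction at 257.8954° = (-0.209698,-0.977766)
center distance |VC| = r/sin(θ/2) = 17.712422/sin(23.4031°) = 44.593573
C = V + |VC|·bis = (5.3033,-23.0749)
T_A = V + ((C−V)·d_A)·d_A = V + 40.9250·d_A = (-9.1152,-12.7874)
T_B = V + ((C−V)·d_B)·d_B = V + 40.9250·d_B = (22.6725,-19.6048)
sweep = 180° − θ = 133.1939°

center=(5.3033,-23.0749) T_A=(-9.1152,-12.7874) T_B=(22.6725,-19.6048) sweep=133.1939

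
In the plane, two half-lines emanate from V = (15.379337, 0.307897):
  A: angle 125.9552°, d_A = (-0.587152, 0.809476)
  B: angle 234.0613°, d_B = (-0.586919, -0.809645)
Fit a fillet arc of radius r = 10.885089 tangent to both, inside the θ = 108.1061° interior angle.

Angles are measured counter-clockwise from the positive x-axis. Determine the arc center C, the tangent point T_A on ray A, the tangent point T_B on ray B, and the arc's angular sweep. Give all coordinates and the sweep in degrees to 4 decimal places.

center=(1.9337,0.3060) T_A=(10.7449,6.6972) T_B=(10.7467,-6.0827) sweep=71.8939

bisector direction at 180.0083° = (-1.000000,-0.000144)
center distance |VC| = r/sin(θ/2) = 10.885089/sin(54.0530°) = 13.445671
C = V + |VC|·bis = (1.9337,0.3060)
T_A = V + ((C−V)·d_A)·d_A = V + 7.8931·d_A = (10.7449,6.6972)
T_B = V + ((C−V)·d_B)·d_B = V + 7.8931·d_B = (10.7467,-6.0827)
sweep = 180° − θ = 71.8939°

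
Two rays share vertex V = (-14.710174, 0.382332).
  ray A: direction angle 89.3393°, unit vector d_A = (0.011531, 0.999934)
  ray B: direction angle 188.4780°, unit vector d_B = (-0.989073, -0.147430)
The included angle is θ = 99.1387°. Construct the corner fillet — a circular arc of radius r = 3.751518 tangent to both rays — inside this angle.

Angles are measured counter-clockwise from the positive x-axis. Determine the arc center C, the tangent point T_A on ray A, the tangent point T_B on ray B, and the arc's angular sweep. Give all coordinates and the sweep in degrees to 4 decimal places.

center=(-18.4246,3.6216) T_A=(-14.6733,3.5784) T_B=(-17.8715,-0.0889) sweep=80.8613

bisector direction at 138.9086° = (-0.753663,0.657261)
center distance |VC| = r/sin(θ/2) = 3.751518/sin(49.5694°) = 4.928481
C = V + |VC|·bis = (-18.4246,3.6216)
T_A = V + ((C−V)·d_A)·d_A = V + 3.1963·d_A = (-14.6733,3.5784)
T_B = V + ((C−V)·d_B)·d_B = V + 3.1963·d_B = (-17.8715,-0.0889)
sweep = 180° − θ = 80.8613°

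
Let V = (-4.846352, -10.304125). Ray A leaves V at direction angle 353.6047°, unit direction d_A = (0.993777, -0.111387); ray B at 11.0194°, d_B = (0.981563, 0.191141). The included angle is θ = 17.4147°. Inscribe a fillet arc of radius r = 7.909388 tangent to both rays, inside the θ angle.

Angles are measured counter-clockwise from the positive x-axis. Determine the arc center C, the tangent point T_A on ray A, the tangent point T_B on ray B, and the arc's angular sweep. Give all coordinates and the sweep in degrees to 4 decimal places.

center=(47.3571,-8.1964) T_A=(46.4760,-16.0566) T_B=(45.8452,-0.4329) sweep=162.5853

bisector direction at 2.3120° = (0.999186,0.040342)
center distance |VC| = r/sin(θ/2) = 7.909388/sin(8.7073°) = 52.245935
C = V + |VC|·bis = (47.3571,-8.1964)
T_A = V + ((C−V)·d_A)·d_A = V + 51.6438·d_A = (46.4760,-16.0566)
T_B = V + ((C−V)·d_B)·d_B = V + 51.6438·d_B = (45.8452,-0.4329)
sweep = 180° − θ = 162.5853°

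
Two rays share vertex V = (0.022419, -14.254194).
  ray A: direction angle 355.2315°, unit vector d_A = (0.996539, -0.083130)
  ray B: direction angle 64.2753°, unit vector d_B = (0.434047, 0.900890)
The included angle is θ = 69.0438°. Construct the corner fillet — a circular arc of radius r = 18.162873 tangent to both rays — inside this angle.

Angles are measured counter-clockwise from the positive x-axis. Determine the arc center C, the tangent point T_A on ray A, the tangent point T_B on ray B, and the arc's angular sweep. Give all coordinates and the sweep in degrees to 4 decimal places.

center=(27.8464,1.6507) T_A=(26.3365,-16.4493) T_B=(11.4837,9.5343) sweep=110.9562

bisector direction at 29.7534° = (0.868169,0.496268)
center distance |VC| = r/sin(θ/2) = 18.162873/sin(34.5219°) = 32.049045
C = V + |VC|·bis = (27.8464,1.6507)
T_A = V + ((C−V)·d_A)·d_A = V + 26.4055·d_A = (26.3365,-16.4493)
T_B = V + ((C−V)·d_B)·d_B = V + 26.4055·d_B = (11.4837,9.5343)
sweep = 180° − θ = 110.9562°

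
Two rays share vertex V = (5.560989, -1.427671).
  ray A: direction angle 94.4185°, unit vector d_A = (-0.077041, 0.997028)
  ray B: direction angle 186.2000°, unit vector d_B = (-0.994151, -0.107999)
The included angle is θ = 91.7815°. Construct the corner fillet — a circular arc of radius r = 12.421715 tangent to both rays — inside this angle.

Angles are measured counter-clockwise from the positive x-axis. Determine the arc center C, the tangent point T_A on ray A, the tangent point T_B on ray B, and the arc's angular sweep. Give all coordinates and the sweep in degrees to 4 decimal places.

center=(-7.7515,9.6209) T_A=(4.6333,10.5779) T_B=(-6.4099,-2.7281) sweep=88.2185

bisector direction at 140.3093° = (-0.769503,0.638644)
center distance |VC| = r/sin(θ/2) = 12.421715/sin(45.8907°) = 17.300103
C = V + |VC|·bis = (-7.7515,9.6209)
T_A = V + ((C−V)·d_A)·d_A = V + 12.0414·d_A = (4.6333,10.5779)
T_B = V + ((C−V)·d_B)·d_B = V + 12.0414·d_B = (-6.4099,-2.7281)
sweep = 180° − θ = 88.2185°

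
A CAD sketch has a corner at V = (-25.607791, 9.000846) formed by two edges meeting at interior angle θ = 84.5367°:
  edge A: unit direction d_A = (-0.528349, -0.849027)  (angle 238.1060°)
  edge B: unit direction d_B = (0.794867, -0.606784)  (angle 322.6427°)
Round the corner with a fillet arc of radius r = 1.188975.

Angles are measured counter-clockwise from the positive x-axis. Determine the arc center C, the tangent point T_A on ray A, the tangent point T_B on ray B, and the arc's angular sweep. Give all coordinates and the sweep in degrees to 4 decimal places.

center=(-25.2895,7.2620) T_A=(-26.2989,7.8902) T_B=(-24.5680,8.2071) sweep=95.4633

bisector direction at 280.3743° = (0.180079,-0.983652)
center distance |VC| = r/sin(θ/2) = 1.188975/sin(42.2683°) = 1.767720
C = V + |VC|·bis = (-25.2895,7.2620)
T_A = V + ((C−V)·d_A)·d_A = V + 1.3081·d_A = (-26.2989,7.8902)
T_B = V + ((C−V)·d_B)·d_B = V + 1.3081·d_B = (-24.5680,8.2071)
sweep = 180° − θ = 95.4633°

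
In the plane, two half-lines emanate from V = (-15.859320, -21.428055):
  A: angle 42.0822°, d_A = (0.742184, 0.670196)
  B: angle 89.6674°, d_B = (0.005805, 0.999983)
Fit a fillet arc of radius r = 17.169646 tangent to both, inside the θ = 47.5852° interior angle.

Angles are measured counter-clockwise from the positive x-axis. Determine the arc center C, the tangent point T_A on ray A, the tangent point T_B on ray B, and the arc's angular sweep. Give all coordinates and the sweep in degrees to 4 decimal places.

center=(1.5361,17.4140) T_A=(13.0431,4.6710) T_B=(-15.6333,17.5137) sweep=132.4148

bisector direction at 65.8748° = (0.408732,0.912654)
center distance |VC| = r/sin(θ/2) = 17.169646/sin(23.7926°) = 42.559474
C = V + |VC|·bis = (1.5361,17.4140)
T_A = V + ((C−V)·d_A)·d_A = V + 38.9424·d_A = (13.0431,4.6710)
T_B = V + ((C−V)·d_B)·d_B = V + 38.9424·d_B = (-15.6333,17.5137)
sweep = 180° − θ = 132.4148°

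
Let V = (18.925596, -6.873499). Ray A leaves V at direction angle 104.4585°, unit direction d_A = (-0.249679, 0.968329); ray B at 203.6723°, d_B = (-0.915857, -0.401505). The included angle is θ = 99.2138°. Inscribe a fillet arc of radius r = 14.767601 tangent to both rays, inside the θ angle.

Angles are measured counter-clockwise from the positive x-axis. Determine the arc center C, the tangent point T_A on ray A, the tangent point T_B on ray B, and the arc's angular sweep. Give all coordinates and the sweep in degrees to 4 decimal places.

bisector direction at 154.0654° = (-0.899294,0.437345)
center distance |VC| = r/sin(θ/2) = 14.767601/sin(49.6069°) = 19.389816
C = V + |VC|·bis = (1.4885,1.6065)
T_A = V + ((C−V)·d_A)·d_A = V + 12.5651·d_A = (15.7883,5.2937)
T_B = V + ((C−V)·d_B)·d_B = V + 12.5651·d_B = (7.4177,-11.9185)
sweep = 180° − θ = 80.7862°

center=(1.4885,1.6065) T_A=(15.7883,5.2937) T_B=(7.4177,-11.9185) sweep=80.7862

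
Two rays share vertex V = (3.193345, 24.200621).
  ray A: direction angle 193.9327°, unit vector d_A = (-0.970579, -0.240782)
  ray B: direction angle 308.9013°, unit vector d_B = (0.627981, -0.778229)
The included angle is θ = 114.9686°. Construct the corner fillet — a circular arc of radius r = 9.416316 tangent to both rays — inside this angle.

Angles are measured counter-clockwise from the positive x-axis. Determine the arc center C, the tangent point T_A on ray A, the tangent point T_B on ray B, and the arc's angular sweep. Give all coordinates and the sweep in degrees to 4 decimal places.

center=(-0.3653,13.6161) T_A=(-2.6325,22.7553) T_B=(6.9628,19.5293) sweep=65.0314

bisector direction at 251.4170° = (-0.318678,-0.947863)
center distance |VC| = r/sin(θ/2) = 9.416316/sin(57.4843°) = 11.166773
C = V + |VC|·bis = (-0.3653,13.6161)
T_A = V + ((C−V)·d_A)·d_A = V + 6.0025·d_A = (-2.6325,22.7553)
T_B = V + ((C−V)·d_B)·d_B = V + 6.0025·d_B = (6.9628,19.5293)
sweep = 180° − θ = 65.0314°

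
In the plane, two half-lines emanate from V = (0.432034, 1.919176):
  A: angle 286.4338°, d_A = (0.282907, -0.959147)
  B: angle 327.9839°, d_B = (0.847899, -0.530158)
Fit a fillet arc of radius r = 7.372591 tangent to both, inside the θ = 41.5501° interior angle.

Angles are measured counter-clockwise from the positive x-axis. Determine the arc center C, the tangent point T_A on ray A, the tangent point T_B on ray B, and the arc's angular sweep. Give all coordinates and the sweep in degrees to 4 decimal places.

center=(13.0014,-14.6351) T_A=(5.9300,-16.7209) T_B=(16.9101,-8.3839) sweep=138.4499

bisector direction at 307.2088° = (0.604722,-0.796437)
center distance |VC| = r/sin(θ/2) = 7.372591/sin(20.7751°) = 20.785436
C = V + |VC|·bis = (13.0014,-14.6351)
T_A = V + ((C−V)·d_A)·d_A = V + 19.4340·d_A = (5.9300,-16.7209)
T_B = V + ((C−V)·d_B)·d_B = V + 19.4340·d_B = (16.9101,-8.3839)
sweep = 180° − θ = 138.4499°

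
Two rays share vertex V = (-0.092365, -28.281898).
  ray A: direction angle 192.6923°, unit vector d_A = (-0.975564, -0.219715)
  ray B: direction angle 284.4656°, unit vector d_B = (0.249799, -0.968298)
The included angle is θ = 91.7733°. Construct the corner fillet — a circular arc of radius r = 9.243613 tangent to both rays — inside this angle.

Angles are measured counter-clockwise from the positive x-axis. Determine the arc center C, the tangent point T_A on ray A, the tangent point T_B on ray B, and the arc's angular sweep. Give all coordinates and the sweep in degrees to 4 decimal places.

center=(-6.8043,-39.2687) T_A=(-8.8352,-30.2510) T_B=(2.1463,-36.9596) sweep=88.2267

bisector direction at 238.5789° = (-0.521323,-0.853359)
center distance |VC| = r/sin(θ/2) = 9.243613/sin(45.8867°) = 12.874756
C = V + |VC|·bis = (-6.8043,-39.2687)
T_A = V + ((C−V)·d_A)·d_A = V + 8.9619·d_A = (-8.8352,-30.2510)
T_B = V + ((C−V)·d_B)·d_B = V + 8.9619·d_B = (2.1463,-36.9596)
sweep = 180° − θ = 88.2267°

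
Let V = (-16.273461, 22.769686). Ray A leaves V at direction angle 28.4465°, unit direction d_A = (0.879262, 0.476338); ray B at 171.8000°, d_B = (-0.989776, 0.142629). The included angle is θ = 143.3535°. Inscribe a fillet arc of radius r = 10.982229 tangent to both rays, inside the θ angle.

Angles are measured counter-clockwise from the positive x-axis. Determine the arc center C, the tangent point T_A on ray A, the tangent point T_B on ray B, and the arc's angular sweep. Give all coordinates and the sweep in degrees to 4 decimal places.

bisector direction at 100.1233° = (-0.175766,0.984432)
center distance |VC| = r/sin(θ/2) = 10.982229/sin(71.6767°) = 11.568790
C = V + |VC|·bis = (-18.3069,34.1584)
T_A = V + ((C−V)·d_A)·d_A = V + 3.6370·d_A = (-13.0756,24.5021)
T_B = V + ((C−V)·d_B)·d_B = V + 3.6370·d_B = (-19.8732,23.2884)
sweep = 180° − θ = 36.6465°

center=(-18.3069,34.1584) T_A=(-13.0756,24.5021) T_B=(-19.8732,23.2884) sweep=36.6465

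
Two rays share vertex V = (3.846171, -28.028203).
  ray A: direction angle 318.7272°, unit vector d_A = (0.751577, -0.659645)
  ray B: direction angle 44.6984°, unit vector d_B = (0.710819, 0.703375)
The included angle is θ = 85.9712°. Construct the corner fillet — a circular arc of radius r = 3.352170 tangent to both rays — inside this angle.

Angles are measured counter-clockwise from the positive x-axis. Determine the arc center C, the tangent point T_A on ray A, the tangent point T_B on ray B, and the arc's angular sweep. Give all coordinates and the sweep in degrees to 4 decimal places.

center=(8.7605,-27.8812) T_A=(6.5493,-30.4007) T_B=(6.4027,-25.4985) sweep=94.0288

bisector direction at 1.7128° = (0.999553,0.029890)
center distance |VC| = r/sin(θ/2) = 3.352170/sin(42.9856°) = 4.916542
C = V + |VC|·bis = (8.7605,-27.8812)
T_A = V + ((C−V)·d_A)·d_A = V + 3.5966·d_A = (6.5493,-30.4007)
T_B = V + ((C−V)·d_B)·d_B = V + 3.5966·d_B = (6.4027,-25.4985)
sweep = 180° − θ = 94.0288°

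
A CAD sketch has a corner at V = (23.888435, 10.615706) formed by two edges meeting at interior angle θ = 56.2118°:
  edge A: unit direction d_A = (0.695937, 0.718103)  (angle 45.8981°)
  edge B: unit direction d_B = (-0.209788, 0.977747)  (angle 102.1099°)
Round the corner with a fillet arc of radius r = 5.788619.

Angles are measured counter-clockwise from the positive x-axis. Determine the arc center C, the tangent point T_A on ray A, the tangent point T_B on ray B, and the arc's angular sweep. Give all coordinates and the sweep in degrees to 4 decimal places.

center=(27.2745,22.4273) T_A=(31.4313,18.3988) T_B=(21.6147,21.2130) sweep=123.7882

bisector direction at 74.0040° = (0.275570,0.961281)
center distance |VC| = r/sin(θ/2) = 5.788619/sin(28.1059°) = 12.287382
C = V + |VC|·bis = (27.2745,22.4273)
T_A = V + ((C−V)·d_A)·d_A = V + 10.8384·d_A = (31.4313,18.3988)
T_B = V + ((C−V)·d_B)·d_B = V + 10.8384·d_B = (21.6147,21.2130)
sweep = 180° − θ = 123.7882°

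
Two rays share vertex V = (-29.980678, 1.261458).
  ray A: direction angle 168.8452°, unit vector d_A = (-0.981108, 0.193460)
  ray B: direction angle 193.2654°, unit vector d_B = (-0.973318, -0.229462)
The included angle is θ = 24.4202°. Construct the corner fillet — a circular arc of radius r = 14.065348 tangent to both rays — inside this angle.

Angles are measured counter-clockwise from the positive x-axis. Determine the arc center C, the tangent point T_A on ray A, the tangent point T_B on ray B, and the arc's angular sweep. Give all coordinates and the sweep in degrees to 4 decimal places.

center=(-96.4731,0.0366) T_A=(-93.7521,13.8363) T_B=(-93.2457,-13.6534) sweep=155.5798

bisector direction at 181.0553° = (-0.999830,-0.018417)
center distance |VC| = r/sin(θ/2) = 14.065348/sin(12.2101°) = 66.503742
C = V + |VC|·bis = (-96.4731,0.0366)
T_A = V + ((C−V)·d_A)·d_A = V + 64.9993·d_A = (-93.7521,13.8363)
T_B = V + ((C−V)·d_B)·d_B = V + 64.9993·d_B = (-93.2457,-13.6534)
sweep = 180° − θ = 155.5798°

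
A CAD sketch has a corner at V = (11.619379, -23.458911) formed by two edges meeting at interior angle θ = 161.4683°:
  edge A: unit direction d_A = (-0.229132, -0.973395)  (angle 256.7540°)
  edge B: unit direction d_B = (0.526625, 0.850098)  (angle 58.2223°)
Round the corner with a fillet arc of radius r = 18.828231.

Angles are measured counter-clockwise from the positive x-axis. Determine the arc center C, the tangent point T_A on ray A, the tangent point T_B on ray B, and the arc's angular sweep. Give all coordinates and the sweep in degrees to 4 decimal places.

bisector direction at 337.4881° = (0.923800,-0.382875)
center distance |VC| = r/sin(θ/2) = 18.828231/sin(80.7341°) = 19.077152
C = V + |VC|·bis = (29.2429,-30.7631)
T_A = V + ((C−V)·d_A)·d_A = V + 3.0717·d_A = (10.9155,-26.4489)
T_B = V + ((C−V)·d_B)·d_B = V + 3.0717·d_B = (13.2370,-20.8476)
sweep = 180° − θ = 18.5317°

center=(29.2429,-30.7631) T_A=(10.9155,-26.4489) T_B=(13.2370,-20.8476) sweep=18.5317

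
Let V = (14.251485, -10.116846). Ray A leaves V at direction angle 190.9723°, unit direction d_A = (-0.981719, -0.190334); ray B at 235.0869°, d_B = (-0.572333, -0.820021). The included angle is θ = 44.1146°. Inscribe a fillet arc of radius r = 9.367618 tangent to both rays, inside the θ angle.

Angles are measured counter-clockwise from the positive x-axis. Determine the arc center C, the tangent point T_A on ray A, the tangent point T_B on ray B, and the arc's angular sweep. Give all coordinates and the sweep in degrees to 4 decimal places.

bisector direction at 213.0296° = (-0.838389,-0.545072)
center distance |VC| = r/sin(θ/2) = 9.367618/sin(22.0573°) = 24.944816
C = V + |VC|·bis = (-6.6620,-23.7136)
T_A = V + ((C−V)·d_A)·d_A = V + 23.1191·d_A = (-8.4450,-14.5172)
T_B = V + ((C−V)·d_B)·d_B = V + 23.1191·d_B = (1.0197,-29.0750)
sweep = 180° − θ = 135.8854°

center=(-6.6620,-23.7136) T_A=(-8.4450,-14.5172) T_B=(1.0197,-29.0750) sweep=135.8854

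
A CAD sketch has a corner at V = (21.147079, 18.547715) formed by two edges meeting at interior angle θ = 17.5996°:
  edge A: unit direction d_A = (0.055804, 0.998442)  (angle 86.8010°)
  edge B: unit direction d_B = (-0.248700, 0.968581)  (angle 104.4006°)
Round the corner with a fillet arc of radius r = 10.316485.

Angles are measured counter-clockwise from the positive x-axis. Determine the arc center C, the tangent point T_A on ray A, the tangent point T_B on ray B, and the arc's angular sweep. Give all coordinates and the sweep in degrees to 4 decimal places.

center=(14.5656,85.6615) T_A=(24.8660,85.0858) T_B=(4.5732,83.0958) sweep=162.4004

bisector direction at 95.6008° = (-0.097597,0.995226)
center distance |VC| = r/sin(θ/2) = 10.316485/sin(8.7998°) = 67.435770
C = V + |VC|·bis = (14.5656,85.6615)
T_A = V + ((C−V)·d_A)·d_A = V + 66.6420·d_A = (24.8660,85.0858)
T_B = V + ((C−V)·d_B)·d_B = V + 66.6420·d_B = (4.5732,83.0958)
sweep = 180° − θ = 162.4004°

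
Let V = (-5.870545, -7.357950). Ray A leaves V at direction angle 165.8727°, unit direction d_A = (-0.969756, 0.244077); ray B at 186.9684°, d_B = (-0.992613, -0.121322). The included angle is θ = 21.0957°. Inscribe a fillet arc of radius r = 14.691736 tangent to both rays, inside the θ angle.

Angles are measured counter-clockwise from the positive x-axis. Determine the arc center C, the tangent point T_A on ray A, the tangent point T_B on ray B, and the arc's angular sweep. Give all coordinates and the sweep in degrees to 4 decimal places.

center=(-85.9719,-2.3472) T_A=(-82.3859,11.9002) T_B=(-84.1894,-16.9305) sweep=158.9043

bisector direction at 176.4205° = (-0.998049,0.062433)
center distance |VC| = r/sin(θ/2) = 14.691736/sin(10.5479°) = 80.257880
C = V + |VC|·bis = (-85.9719,-2.3472)
T_A = V + ((C−V)·d_A)·d_A = V + 78.9017·d_A = (-82.3859,11.9002)
T_B = V + ((C−V)·d_B)·d_B = V + 78.9017·d_B = (-84.1894,-16.9305)
sweep = 180° − θ = 158.9043°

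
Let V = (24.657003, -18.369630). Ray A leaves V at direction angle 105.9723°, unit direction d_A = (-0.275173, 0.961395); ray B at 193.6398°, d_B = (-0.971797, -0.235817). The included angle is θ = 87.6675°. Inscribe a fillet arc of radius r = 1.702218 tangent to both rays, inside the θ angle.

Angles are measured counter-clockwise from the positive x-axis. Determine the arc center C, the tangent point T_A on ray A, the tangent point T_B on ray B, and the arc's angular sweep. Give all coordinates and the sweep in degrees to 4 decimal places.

bisector direction at 149.8060° = (-0.864328,0.502929)
center distance |VC| = r/sin(θ/2) = 1.702218/sin(43.8338°) = 2.457834
C = V + |VC|·bis = (22.5326,-17.1335)
T_A = V + ((C−V)·d_A)·d_A = V + 1.7730·d_A = (24.1691,-16.6651)
T_B = V + ((C−V)·d_B)·d_B = V + 1.7730·d_B = (22.9340,-18.7877)
sweep = 180° − θ = 92.3325°

center=(22.5326,-17.1335) T_A=(24.1691,-16.6651) T_B=(22.9340,-18.7877) sweep=92.3325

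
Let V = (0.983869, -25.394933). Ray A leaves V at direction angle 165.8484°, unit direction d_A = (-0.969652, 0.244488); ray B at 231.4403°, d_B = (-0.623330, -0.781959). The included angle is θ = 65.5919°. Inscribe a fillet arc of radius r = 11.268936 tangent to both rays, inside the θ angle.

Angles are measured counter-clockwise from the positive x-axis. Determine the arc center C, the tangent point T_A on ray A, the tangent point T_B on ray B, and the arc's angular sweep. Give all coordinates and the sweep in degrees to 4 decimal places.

bisector direction at 198.6444° = (-0.947521,-0.319693)
center distance |VC| = r/sin(θ/2) = 11.268936/sin(32.7959°) = 20.804876
C = V + |VC|·bis = (-18.7292,-32.0461)
T_A = V + ((C−V)·d_A)·d_A = V + 17.4887·d_A = (-15.9741,-21.1192)
T_B = V + ((C−V)·d_B)·d_B = V + 17.4887·d_B = (-9.9173,-39.0704)
sweep = 180° − θ = 114.4081°

center=(-18.7292,-32.0461) T_A=(-15.9741,-21.1192) T_B=(-9.9173,-39.0704) sweep=114.4081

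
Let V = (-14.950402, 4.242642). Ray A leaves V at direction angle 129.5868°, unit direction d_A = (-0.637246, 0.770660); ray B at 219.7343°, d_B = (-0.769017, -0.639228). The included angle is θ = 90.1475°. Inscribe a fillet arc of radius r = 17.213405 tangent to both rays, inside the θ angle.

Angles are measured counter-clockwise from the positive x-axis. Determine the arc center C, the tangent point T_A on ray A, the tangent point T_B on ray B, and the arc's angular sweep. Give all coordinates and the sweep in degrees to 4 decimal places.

center=(-39.1571,6.5050) T_A=(-25.8914,17.4742) T_B=(-28.1538,-6.7324) sweep=89.8525

bisector direction at 174.6606° = (-0.995661,0.093056)
center distance |VC| = r/sin(θ/2) = 17.213405/sin(45.0737°) = 24.312157
C = V + |VC|·bis = (-39.1571,6.5050)
T_A = V + ((C−V)·d_A)·d_A = V + 17.1691·d_A = (-25.8914,17.4742)
T_B = V + ((C−V)·d_B)·d_B = V + 17.1691·d_B = (-28.1538,-6.7324)
sweep = 180° − θ = 89.8525°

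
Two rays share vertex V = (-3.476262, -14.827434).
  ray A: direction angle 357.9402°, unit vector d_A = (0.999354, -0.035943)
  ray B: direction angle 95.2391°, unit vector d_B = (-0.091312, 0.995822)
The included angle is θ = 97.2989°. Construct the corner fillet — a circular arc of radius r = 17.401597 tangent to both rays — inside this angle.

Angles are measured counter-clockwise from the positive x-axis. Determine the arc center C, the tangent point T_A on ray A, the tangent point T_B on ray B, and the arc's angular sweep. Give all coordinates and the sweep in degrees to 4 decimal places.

center=(12.4542,2.0125) T_A=(11.8287,-15.3779) T_B=(-4.8747,0.4235) sweep=82.7011

bisector direction at 46.5897° = (0.687219,0.726451)
center distance |VC| = r/sin(θ/2) = 17.401597/sin(48.6495°) = 23.181064
C = V + |VC|·bis = (12.4542,2.0125)
T_A = V + ((C−V)·d_A)·d_A = V + 15.3149·d_A = (11.8287,-15.3779)
T_B = V + ((C−V)·d_B)·d_B = V + 15.3149·d_B = (-4.8747,0.4235)
sweep = 180° − θ = 82.7011°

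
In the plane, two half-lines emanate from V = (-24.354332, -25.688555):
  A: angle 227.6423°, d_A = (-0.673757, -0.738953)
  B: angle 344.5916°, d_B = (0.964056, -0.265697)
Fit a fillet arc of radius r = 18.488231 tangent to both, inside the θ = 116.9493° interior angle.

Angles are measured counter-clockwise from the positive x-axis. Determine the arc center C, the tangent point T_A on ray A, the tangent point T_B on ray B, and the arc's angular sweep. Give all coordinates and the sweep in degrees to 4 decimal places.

center=(-18.3334,-46.5255) T_A=(-31.9953,-34.0689) T_B=(-13.4211,-28.7018) sweep=63.0507

bisector direction at 286.1170° = (0.277599,-0.960697)
center distance |VC| = r/sin(θ/2) = 18.488231/sin(58.4746°) = 21.689392
C = V + |VC|·bis = (-18.3334,-46.5255)
T_A = V + ((C−V)·d_A)·d_A = V + 11.3409·d_A = (-31.9953,-34.0689)
T_B = V + ((C−V)·d_B)·d_B = V + 11.3409·d_B = (-13.4211,-28.7018)
sweep = 180° − θ = 63.0507°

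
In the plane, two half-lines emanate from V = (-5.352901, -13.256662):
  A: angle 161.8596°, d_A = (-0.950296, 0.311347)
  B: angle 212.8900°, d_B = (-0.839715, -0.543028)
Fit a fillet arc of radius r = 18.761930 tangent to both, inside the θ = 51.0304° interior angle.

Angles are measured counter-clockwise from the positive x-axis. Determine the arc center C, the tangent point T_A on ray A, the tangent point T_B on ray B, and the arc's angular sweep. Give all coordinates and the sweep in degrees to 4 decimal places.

center=(-48.5490,-18.8475) T_A=(-42.7075,-1.0181) T_B=(-38.3607,-34.6022) sweep=128.9696

bisector direction at 187.3748° = (-0.991728,-0.128359)
center distance |VC| = r/sin(θ/2) = 18.761930/sin(25.5152°) = 43.556371
C = V + |VC|·bis = (-48.5490,-18.8475)
T_A = V + ((C−V)·d_A)·d_A = V + 39.3084·d_A = (-42.7075,-1.0181)
T_B = V + ((C−V)·d_B)·d_B = V + 39.3084·d_B = (-38.3607,-34.6022)
sweep = 180° − θ = 128.9696°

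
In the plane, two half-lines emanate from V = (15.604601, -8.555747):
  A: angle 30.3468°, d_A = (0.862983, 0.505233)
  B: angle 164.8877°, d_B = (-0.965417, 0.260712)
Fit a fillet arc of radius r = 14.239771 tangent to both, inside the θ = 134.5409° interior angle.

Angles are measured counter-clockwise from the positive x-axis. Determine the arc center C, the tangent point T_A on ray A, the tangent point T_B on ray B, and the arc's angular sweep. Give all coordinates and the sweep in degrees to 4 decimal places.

center=(13.5581,6.7468) T_A=(20.7525,-5.5419) T_B=(9.8456,-7.0005) sweep=45.4591

bisector direction at 97.6172° = (-0.132555,0.991176)
center distance |VC| = r/sin(θ/2) = 14.239771/sin(67.2704°) = 15.438762
C = V + |VC|·bis = (13.5581,6.7468)
T_A = V + ((C−V)·d_A)·d_A = V + 5.9653·d_A = (20.7525,-5.5419)
T_B = V + ((C−V)·d_B)·d_B = V + 5.9653·d_B = (9.8456,-7.0005)
sweep = 180° − θ = 45.4591°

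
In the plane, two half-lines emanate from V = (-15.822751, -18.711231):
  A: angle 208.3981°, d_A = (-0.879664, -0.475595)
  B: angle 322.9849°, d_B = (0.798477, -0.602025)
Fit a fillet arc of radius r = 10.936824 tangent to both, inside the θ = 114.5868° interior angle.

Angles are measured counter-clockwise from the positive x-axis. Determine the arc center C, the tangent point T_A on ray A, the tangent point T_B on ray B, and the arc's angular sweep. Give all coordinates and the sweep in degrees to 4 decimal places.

bisector direction at 265.6915° = (-0.075127,-0.997174)
center distance |VC| = r/sin(θ/2) = 10.936824/sin(57.2934°) = 12.997615
C = V + |VC|·bis = (-16.7992,-31.6721)
T_A = V + ((C−V)·d_A)·d_A = V + 7.0231·d_A = (-22.0007,-22.0514)
T_B = V + ((C−V)·d_B)·d_B = V + 7.0231·d_B = (-10.2150,-22.9393)
sweep = 180° − θ = 65.4132°

center=(-16.7992,-31.6721) T_A=(-22.0007,-22.0514) T_B=(-10.2150,-22.9393) sweep=65.4132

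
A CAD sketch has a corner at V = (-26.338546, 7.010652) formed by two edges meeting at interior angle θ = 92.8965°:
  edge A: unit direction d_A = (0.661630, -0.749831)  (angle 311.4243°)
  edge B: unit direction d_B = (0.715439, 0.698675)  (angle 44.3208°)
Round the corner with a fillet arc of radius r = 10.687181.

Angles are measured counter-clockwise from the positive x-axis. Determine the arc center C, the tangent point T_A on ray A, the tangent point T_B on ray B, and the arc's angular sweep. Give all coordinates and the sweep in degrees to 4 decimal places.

center=(-11.6027,6.4632) T_A=(-19.6163,-0.6077) T_B=(-19.0696,14.1093) sweep=87.1035

bisector direction at 357.8726° = (0.999311,-0.037122)
center distance |VC| = r/sin(θ/2) = 10.687181/sin(46.4483°) = 14.745976
C = V + |VC|·bis = (-11.6027,6.4632)
T_A = V + ((C−V)·d_A)·d_A = V + 10.1601·d_A = (-19.6163,-0.6077)
T_B = V + ((C−V)·d_B)·d_B = V + 10.1601·d_B = (-19.0696,14.1093)
sweep = 180° − θ = 87.1035°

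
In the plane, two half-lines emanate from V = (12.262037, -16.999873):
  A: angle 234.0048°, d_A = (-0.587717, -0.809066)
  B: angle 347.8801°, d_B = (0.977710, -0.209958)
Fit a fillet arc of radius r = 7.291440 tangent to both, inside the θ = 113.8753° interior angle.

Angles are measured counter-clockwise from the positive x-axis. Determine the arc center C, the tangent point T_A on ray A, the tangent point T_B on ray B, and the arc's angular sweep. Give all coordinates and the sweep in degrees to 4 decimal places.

center=(15.3717,-25.1253) T_A=(9.4725,-20.8400) T_B=(16.9026,-17.9964) sweep=66.1247

bisector direction at 290.9425° = (0.357430,-0.933940)
center distance |VC| = r/sin(θ/2) = 7.291440/sin(56.9376°) = 8.700199
C = V + |VC|·bis = (15.3717,-25.1253)
T_A = V + ((C−V)·d_A)·d_A = V + 4.7464·d_A = (9.4725,-20.8400)
T_B = V + ((C−V)·d_B)·d_B = V + 4.7464·d_B = (16.9026,-17.9964)
sweep = 180° − θ = 66.1247°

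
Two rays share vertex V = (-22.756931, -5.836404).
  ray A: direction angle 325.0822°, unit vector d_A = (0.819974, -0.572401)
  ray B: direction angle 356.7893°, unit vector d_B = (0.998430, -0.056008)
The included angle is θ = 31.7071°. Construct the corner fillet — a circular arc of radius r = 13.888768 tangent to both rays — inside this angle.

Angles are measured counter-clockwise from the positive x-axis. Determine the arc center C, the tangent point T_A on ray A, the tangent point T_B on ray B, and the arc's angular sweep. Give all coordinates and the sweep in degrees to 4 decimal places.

bisector direction at 340.9358° = (0.945153,-0.326628)
center distance |VC| = r/sin(θ/2) = 13.888768/sin(15.8536°) = 50.841191
C = V + |VC|·bis = (25.2958,-22.4426)
T_A = V + ((C−V)·d_A)·d_A = V + 48.9073·d_A = (17.3458,-33.8310)
T_B = V + ((C−V)·d_B)·d_B = V + 48.9073·d_B = (26.0736,-8.5756)
sweep = 180° − θ = 148.2929°

center=(25.2958,-22.4426) T_A=(17.3458,-33.8310) T_B=(26.0736,-8.5756) sweep=148.2929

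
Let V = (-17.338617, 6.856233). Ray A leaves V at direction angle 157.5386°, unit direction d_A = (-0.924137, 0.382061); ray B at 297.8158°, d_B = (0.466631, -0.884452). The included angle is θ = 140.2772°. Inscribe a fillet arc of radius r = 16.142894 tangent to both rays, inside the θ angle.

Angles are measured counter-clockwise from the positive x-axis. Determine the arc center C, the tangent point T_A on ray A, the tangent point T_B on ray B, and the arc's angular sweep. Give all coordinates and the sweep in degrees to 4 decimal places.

bisector direction at 227.6772° = (-0.673307,-0.739363)
center distance |VC| = r/sin(θ/2) = 16.142894/sin(70.1386°) = 17.163847
C = V + |VC|·bis = (-28.8952,-5.8341)
T_A = V + ((C−V)·d_A)·d_A = V + 5.8313·d_A = (-22.7276,9.0842)
T_B = V + ((C−V)·d_B)·d_B = V + 5.8313·d_B = (-14.6175,1.6987)
sweep = 180° − θ = 39.7228°

center=(-28.8952,-5.8341) T_A=(-22.7276,9.0842) T_B=(-14.6175,1.6987) sweep=39.7228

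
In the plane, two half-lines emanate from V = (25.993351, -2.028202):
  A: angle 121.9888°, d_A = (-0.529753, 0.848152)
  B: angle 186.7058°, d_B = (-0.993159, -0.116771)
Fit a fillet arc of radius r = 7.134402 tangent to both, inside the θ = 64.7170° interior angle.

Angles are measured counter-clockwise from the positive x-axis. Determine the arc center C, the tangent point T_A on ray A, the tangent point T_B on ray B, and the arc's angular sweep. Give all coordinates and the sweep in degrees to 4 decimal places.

bisector direction at 154.3473° = (-0.901435,0.432915)
center distance |VC| = r/sin(θ/2) = 7.134402/sin(32.3585°) = 13.329971
C = V + |VC|·bis = (13.9773,3.7425)
T_A = V + ((C−V)·d_A)·d_A = V + 11.2600·d_A = (20.0283,7.5220)
T_B = V + ((C−V)·d_B)·d_B = V + 11.2600·d_B = (14.8103,-3.3431)
sweep = 180° − θ = 115.2830°

center=(13.9773,3.7425) T_A=(20.0283,7.5220) T_B=(14.8103,-3.3431) sweep=115.2830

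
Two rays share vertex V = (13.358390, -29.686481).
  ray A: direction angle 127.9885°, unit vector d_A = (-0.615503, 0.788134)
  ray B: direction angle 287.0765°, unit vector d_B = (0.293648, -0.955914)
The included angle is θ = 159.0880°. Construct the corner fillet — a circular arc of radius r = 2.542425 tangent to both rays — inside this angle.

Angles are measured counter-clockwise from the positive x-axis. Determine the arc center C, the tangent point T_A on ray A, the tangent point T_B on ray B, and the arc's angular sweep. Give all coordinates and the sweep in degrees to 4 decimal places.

center=(11.0658,-30.8816) T_A=(13.0696,-29.3167) T_B=(13.4962,-30.1350) sweep=20.9120

bisector direction at 207.5325° = (-0.886749,-0.462252)
center distance |VC| = r/sin(θ/2) = 2.542425/sin(79.5440°) = 2.585356
C = V + |VC|·bis = (11.0658,-30.8816)
T_A = V + ((C−V)·d_A)·d_A = V + 0.4692·d_A = (13.0696,-29.3167)
T_B = V + ((C−V)·d_B)·d_B = V + 0.4692·d_B = (13.4962,-30.1350)
sweep = 180° − θ = 20.9120°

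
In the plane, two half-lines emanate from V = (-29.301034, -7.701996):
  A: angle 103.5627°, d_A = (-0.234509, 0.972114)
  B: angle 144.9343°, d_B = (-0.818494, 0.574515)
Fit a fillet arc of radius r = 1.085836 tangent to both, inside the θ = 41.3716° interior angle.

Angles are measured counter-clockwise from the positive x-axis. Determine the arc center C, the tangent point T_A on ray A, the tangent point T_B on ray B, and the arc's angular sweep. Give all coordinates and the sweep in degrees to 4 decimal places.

bisector direction at 124.2485° = (-0.562783,0.826604)
center distance |VC| = r/sin(θ/2) = 1.085836/sin(20.6858°) = 3.073907
C = V + |VC|·bis = (-31.0310,-5.1611)
T_A = V + ((C−V)·d_A)·d_A = V + 2.8757·d_A = (-29.9754,-4.9065)
T_B = V + ((C−V)·d_B)·d_B = V + 2.8757·d_B = (-31.6548,-6.0498)
sweep = 180° − θ = 138.6284°

center=(-31.0310,-5.1611) T_A=(-29.9754,-4.9065) T_B=(-31.6548,-6.0498) sweep=138.6284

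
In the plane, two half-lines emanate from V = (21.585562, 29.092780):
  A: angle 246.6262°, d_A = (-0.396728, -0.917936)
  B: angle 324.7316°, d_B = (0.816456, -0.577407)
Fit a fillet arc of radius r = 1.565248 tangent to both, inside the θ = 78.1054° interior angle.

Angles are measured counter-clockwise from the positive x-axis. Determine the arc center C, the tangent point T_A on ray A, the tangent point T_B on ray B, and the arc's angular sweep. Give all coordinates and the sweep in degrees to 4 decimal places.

bisector direction at 285.6789° = (0.270246,-0.962791)
center distance |VC| = r/sin(θ/2) = 1.565248/sin(39.0527°) = 2.484383
C = V + |VC|·bis = (22.2570,26.7008)
T_A = V + ((C−V)·d_A)·d_A = V + 1.9293·d_A = (20.8202,27.3218)
T_B = V + ((C−V)·d_B)·d_B = V + 1.9293·d_B = (23.1607,27.9788)
sweep = 180° − θ = 101.8946°

center=(22.2570,26.7008) T_A=(20.8202,27.3218) T_B=(23.1607,27.9788) sweep=101.8946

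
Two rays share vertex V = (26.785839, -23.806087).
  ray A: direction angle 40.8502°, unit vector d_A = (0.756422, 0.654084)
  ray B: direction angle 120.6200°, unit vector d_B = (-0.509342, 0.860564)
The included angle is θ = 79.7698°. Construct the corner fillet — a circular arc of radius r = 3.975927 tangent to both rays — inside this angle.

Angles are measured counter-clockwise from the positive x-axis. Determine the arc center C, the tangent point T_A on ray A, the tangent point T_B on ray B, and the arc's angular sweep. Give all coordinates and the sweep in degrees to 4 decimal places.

center=(27.7841,-17.6867) T_A=(30.3847,-20.6942) T_B=(24.3625,-19.7118) sweep=100.2302

bisector direction at 80.7351° = (0.160999,0.986955)
center distance |VC| = r/sin(θ/2) = 3.975927/sin(39.8849°) = 6.200301
C = V + |VC|·bis = (27.7841,-17.6867)
T_A = V + ((C−V)·d_A)·d_A = V + 4.7577·d_A = (30.3847,-20.6942)
T_B = V + ((C−V)·d_B)·d_B = V + 4.7577·d_B = (24.3625,-19.7118)
sweep = 180° − θ = 100.2302°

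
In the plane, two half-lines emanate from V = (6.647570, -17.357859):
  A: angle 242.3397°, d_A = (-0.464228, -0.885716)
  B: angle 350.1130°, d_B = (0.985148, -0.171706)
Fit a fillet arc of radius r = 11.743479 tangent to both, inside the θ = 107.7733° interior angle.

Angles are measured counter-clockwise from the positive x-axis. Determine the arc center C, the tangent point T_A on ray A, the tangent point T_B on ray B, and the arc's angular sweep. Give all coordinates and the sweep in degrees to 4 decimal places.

bisector direction at 296.2263° = (0.441918,-0.897055)
center distance |VC| = r/sin(θ/2) = 11.743479/sin(53.8867°) = 14.536661
C = V + |VC|·bis = (13.0716,-30.3980)
T_A = V + ((C−V)·d_A)·d_A = V + 8.5677·d_A = (2.6702,-24.9464)
T_B = V + ((C−V)·d_B)·d_B = V + 8.5677·d_B = (15.0880,-18.8290)
sweep = 180° − θ = 72.2267°

center=(13.0716,-30.3980) T_A=(2.6702,-24.9464) T_B=(15.0880,-18.8290) sweep=72.2267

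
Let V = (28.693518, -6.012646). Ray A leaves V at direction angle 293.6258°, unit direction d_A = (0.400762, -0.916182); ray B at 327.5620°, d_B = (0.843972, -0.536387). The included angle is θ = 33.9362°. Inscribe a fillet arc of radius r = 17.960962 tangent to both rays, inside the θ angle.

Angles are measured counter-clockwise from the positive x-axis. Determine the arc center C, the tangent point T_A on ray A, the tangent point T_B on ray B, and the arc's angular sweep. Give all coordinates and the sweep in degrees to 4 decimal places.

bisector direction at 310.5939° = (0.650693,-0.759341)
center distance |VC| = r/sin(θ/2) = 17.960962/sin(16.9681°) = 61.544029
C = V + |VC|·bis = (68.7398,-52.7455)
T_A = V + ((C−V)·d_A)·d_A = V + 58.8649·d_A = (52.2843,-59.9436)
T_B = V + ((C−V)·d_B)·d_B = V + 58.8649·d_B = (78.3738,-37.5870)
sweep = 180° − θ = 146.0638°

center=(68.7398,-52.7455) T_A=(52.2843,-59.9436) T_B=(78.3738,-37.5870) sweep=146.0638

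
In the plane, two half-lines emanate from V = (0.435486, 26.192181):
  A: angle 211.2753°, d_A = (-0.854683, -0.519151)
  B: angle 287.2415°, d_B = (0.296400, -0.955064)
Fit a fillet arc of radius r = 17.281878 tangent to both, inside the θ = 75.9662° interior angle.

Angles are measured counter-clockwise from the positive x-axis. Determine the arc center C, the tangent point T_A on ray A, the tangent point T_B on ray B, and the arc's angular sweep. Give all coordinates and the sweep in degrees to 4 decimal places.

bisector direction at 249.2584° = (-0.354154,-0.935187)
center distance |VC| = r/sin(θ/2) = 17.281878/sin(37.9831°) = 28.081026
C = V + |VC|·bis = (-9.5095,-0.0688)
T_A = V + ((C−V)·d_A)·d_A = V + 22.1332·d_A = (-18.4814,14.7017)
T_B = V + ((C−V)·d_B)·d_B = V + 22.1332·d_B = (6.9958,5.0535)
sweep = 180° − θ = 104.0338°

center=(-9.5095,-0.0688) T_A=(-18.4814,14.7017) T_B=(6.9958,5.0535) sweep=104.0338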